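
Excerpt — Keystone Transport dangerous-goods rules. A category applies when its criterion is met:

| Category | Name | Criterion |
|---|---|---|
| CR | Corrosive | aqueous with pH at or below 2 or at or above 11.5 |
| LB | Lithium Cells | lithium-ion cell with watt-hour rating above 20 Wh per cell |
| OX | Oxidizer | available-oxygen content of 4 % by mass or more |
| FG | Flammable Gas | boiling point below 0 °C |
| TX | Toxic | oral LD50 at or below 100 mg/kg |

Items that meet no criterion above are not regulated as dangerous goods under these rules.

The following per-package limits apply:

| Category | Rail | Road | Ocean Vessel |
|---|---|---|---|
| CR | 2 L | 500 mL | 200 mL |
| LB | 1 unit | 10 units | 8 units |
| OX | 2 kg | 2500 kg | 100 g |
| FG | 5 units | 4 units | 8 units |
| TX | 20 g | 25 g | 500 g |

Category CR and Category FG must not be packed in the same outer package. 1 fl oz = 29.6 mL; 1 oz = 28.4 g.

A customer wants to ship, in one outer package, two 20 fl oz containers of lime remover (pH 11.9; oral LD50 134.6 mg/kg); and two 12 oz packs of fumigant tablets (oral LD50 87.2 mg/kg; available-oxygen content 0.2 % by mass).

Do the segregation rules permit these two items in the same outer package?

Yes

With pH 11.9 (≥ 11.5), the lime remover falls in Category CR.
Fumigant tablets: oral LD50 87.2 mg/kg ≤ 100 mg/kg → Category TX (Toxic).
No segregation rule bars Category CR with Category TX.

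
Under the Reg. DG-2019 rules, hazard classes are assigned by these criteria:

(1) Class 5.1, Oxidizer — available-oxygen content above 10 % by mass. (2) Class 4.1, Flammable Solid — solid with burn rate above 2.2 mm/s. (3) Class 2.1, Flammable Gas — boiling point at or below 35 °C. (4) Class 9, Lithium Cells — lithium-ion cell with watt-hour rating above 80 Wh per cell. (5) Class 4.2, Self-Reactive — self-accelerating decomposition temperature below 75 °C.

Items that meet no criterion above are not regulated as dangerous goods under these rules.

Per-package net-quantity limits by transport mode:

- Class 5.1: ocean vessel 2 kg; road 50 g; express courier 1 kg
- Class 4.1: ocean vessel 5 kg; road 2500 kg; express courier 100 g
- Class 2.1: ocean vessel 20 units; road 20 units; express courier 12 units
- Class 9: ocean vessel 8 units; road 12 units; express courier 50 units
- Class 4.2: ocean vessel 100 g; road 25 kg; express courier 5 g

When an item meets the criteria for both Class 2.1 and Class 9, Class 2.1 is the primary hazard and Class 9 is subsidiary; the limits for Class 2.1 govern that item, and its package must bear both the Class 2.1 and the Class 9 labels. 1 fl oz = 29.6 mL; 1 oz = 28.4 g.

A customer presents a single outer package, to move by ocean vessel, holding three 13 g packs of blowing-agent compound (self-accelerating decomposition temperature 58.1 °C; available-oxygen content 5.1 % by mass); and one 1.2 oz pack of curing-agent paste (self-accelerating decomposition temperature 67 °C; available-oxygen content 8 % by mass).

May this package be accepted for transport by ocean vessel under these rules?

The blowing-agent compound has self-accelerating decomposition temperature 58.1 °C, which is < 75 °C, so it is Class 4.2 (Self-Reactive).
Curing-agent paste: self-accelerating decomposition temperature 67 °C < 75 °C → Class 4.2 (Self-Reactive).
Total Class 4.2: (three 13 g packs = 39 g) + (one 1.2 oz pack = 34.08 g) = 73.08 g.
73.08 g ≤ 100 g (ocean vessel limit, Class 4.2) — within limit.

Yes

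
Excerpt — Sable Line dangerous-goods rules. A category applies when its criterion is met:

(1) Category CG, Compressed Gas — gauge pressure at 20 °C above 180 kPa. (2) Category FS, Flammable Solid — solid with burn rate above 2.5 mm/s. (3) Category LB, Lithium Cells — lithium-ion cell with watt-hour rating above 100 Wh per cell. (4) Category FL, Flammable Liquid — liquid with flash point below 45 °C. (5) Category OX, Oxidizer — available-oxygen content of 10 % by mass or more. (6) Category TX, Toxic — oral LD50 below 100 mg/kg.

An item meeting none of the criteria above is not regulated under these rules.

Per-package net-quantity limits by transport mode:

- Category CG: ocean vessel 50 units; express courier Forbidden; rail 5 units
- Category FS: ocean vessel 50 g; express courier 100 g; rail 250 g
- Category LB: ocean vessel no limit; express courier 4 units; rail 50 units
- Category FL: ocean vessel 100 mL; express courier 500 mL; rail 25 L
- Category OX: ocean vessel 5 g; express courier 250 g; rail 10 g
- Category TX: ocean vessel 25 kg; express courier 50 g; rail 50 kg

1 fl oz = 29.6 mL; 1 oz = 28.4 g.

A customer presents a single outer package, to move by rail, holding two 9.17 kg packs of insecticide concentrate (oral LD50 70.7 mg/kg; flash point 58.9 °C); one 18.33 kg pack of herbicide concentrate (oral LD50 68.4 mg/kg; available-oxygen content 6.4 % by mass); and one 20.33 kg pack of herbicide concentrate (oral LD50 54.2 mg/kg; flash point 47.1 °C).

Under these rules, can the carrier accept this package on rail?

No

Oral LD50 70.7 mg/kg meets the Category TX criterion (Toxic), so the insecticide concentrate is Category TX.
Herbicide concentrate: oral LD50 68.4 mg/kg < 100 mg/kg → Category TX (Toxic).
With oral LD50 54.2 mg/kg (< 100 mg/kg), the herbicide concentrate falls in Category TX.
Category TX net quantity: (two 9.17 kg packs = 18.34 kg) + 18.33 kg + 20.33 kg = 57 kg.
That exceeds the Category TX rail limit of 50 kg.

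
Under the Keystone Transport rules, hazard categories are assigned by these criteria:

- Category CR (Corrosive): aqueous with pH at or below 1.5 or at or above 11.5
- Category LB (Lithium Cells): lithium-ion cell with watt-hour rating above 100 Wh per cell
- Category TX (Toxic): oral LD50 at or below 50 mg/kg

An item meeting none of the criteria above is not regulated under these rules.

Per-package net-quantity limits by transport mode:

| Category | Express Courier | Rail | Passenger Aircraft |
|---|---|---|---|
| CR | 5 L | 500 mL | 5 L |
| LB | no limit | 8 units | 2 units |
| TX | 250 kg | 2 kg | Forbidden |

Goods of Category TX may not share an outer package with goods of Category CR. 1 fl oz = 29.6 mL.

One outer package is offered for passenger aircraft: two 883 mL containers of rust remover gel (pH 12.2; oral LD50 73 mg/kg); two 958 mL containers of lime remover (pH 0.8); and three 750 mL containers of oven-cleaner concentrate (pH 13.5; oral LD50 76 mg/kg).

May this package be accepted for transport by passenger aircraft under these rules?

With pH 12.2 (≥ 11.5), the rust remover gel falls in Category CR.
The lime remover has pH 0.8, which is ≤ 1.5, so it is Category CR (Corrosive).
Oven-cleaner concentrate: pH 13.5 ≥ 11.5 → Category CR (Corrosive).
Total Category CR: (two 883 mL containers = 1.766 L) + (two 958 mL containers = 1.916 L) + (three 750 mL containers = 2.25 L) = 5.932 L.
5.932 L exceeds the passenger aircraft limit of 5 L for Category CR.

No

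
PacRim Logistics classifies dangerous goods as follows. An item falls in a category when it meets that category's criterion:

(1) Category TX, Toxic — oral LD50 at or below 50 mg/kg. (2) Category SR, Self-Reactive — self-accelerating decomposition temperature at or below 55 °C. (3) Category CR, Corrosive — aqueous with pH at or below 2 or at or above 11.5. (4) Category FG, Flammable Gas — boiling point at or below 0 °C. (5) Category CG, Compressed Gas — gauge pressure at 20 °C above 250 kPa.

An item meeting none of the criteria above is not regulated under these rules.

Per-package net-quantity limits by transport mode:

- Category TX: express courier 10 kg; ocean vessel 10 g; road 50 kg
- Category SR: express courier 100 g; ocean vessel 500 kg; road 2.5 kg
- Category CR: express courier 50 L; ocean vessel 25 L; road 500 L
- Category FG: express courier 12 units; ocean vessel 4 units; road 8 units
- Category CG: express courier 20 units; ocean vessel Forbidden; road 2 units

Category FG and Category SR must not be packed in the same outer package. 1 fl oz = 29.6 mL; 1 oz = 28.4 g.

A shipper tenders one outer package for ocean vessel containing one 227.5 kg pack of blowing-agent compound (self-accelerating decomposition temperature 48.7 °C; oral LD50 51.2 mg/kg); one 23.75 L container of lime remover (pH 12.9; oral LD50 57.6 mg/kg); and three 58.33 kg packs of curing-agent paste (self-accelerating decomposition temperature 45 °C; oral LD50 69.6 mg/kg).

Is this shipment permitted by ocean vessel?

Yes

Blowing-agent compound: self-accelerating decomposition temperature 48.7 °C ≤ 55 °C → Category SR (Self-Reactive).
Lime remover: pH 12.9 ≥ 11.5 → Category CR (Corrosive).
Self-accelerating decomposition temperature 45 °C meets the Category SR criterion (Self-Reactive), so the curing-agent paste is Category SR.
Category SR net quantity: 227.5 kg + (three 58.33 kg packs = 174.99 kg) = 402.49 kg.
402.49 kg ≤ 500 kg (ocean vessel limit, Category SR) — within limit.
Category CR quantity: 23.75 L.
23.75 L is within the ocean vessel limit of 25 L for Category CR.
The segregation rule (Category FG with Category SR) does not apply to Category SR with Category CR.
Every hazard category is within its ocean vessel limit and no segregation rule is violated.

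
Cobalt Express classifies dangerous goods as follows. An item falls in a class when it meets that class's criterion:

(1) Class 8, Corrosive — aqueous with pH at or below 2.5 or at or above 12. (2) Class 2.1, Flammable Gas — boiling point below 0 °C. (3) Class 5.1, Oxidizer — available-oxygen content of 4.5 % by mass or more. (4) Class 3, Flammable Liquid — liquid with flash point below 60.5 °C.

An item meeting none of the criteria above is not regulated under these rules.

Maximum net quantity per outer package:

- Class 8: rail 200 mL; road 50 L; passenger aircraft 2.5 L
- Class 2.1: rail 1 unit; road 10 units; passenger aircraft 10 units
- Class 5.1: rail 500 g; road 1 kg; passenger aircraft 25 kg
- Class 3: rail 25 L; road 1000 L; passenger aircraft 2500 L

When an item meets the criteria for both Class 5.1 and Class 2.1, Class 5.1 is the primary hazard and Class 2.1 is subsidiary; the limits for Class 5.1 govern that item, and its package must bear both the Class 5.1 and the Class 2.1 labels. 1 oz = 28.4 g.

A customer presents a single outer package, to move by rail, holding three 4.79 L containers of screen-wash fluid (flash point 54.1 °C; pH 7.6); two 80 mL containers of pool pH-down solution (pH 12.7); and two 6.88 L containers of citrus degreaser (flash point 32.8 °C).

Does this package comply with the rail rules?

The screen-wash fluid has flash point 54.1 °C, which is < 60.5 °C, so it is Class 3 (Flammable Liquid).
With pH 12.7 (≥ 12), the pool pH-down solution falls in Class 8.
With flash point 32.8 °C (< 60.5 °C), the citrus degreaser falls in Class 3.
Total Class 3: (three 4.79 L containers = 14.37 L) + (two 6.88 L containers = 13.76 L) = 28.13 L.
28.13 L > 25 L (rail limit, Class 3) — over the limit.
Class 8 quantity: two 80 mL containers = 160 mL.
160 mL ≤ 200 mL (rail limit, Class 8) — within limit.

No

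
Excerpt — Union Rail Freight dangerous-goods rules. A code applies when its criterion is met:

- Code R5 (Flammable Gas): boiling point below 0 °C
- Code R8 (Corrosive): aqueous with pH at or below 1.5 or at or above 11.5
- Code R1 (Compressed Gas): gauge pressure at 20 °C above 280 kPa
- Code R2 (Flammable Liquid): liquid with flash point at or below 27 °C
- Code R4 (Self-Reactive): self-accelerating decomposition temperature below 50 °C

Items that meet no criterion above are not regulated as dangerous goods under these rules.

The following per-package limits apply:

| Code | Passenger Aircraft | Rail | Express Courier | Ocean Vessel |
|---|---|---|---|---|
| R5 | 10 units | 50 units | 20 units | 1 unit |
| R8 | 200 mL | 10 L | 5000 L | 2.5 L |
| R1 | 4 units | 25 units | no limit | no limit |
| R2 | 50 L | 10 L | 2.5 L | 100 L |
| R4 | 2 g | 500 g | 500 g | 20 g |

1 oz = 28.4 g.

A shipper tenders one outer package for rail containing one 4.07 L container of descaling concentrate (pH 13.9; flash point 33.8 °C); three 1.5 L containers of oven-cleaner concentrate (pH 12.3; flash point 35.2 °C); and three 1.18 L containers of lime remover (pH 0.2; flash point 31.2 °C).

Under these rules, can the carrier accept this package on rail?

No

The descaling concentrate has pH 13.9, which is ≥ 11.5, so it is Code R8 (Corrosive).
With pH 12.3 (≥ 11.5), the oven-cleaner concentrate falls in Code R8.
With pH 0.2 (≤ 1.5), the lime remover falls in Code R8.
Code R8 net quantity: 4.07 L + (three 1.5 L containers = 4.5 L) + (three 1.18 L containers = 3.54 L) = 12.11 L.
12.11 L > 10 L (rail limit, Code R8) — over the limit.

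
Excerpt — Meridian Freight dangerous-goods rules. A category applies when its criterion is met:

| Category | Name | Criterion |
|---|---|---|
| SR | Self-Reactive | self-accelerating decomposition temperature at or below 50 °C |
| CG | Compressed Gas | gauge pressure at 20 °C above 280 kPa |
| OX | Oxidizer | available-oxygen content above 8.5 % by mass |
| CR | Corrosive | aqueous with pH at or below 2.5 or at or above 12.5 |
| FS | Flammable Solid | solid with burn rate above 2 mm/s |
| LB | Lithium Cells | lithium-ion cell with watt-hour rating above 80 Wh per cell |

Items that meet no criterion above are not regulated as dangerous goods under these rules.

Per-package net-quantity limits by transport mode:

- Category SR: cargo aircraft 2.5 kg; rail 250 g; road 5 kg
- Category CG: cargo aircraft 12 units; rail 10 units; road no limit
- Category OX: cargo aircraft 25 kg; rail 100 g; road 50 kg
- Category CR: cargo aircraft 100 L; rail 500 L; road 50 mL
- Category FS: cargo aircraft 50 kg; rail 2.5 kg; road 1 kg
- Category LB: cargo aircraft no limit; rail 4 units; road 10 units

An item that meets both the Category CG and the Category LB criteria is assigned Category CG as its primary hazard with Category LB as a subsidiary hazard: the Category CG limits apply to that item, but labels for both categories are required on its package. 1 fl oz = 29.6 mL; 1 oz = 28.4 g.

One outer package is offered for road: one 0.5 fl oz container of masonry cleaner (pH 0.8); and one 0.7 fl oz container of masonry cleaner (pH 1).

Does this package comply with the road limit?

Yes

pH 0.8 meets the Category CR criterion (Corrosive), so the masonry cleaner is Category CR.
Masonry cleaner: pH 1 ≤ 2.5 → Category CR (Corrosive).
Category CR net quantity: (one 0.5 fl oz container = 14.8 mL) + (one 0.7 fl oz container = 20.72 mL) = 35.52 mL.
That is within the Category CR road limit of 50 mL.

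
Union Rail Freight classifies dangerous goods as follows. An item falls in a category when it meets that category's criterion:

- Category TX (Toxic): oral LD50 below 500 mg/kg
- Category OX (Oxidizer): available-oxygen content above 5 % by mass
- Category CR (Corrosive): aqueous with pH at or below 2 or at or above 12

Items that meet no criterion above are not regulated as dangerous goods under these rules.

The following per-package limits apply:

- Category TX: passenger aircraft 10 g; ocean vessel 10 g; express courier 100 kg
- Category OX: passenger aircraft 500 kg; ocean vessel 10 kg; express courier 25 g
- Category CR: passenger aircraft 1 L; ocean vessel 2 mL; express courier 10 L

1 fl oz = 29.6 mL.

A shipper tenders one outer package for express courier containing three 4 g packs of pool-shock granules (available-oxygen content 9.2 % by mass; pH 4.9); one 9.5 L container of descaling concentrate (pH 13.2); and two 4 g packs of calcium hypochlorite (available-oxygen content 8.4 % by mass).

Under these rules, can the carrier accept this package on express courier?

Available-oxygen content 9.2 % by mass meets the Category OX criterion (Oxidizer), so the pool-shock granules are Category OX.
The descaling concentrate has pH 13.2, which is ≥ 12, so it is Category CR (Corrosive).
Available-oxygen content 8.4 % by mass meets the Category OX criterion (Oxidizer), so the calcium hypochlorite is Category OX.
Category CR quantity: 9.5 L.
9.5 L ≤ 10 L (express courier limit, Category CR) — within limit.
Total Category OX: (three 4 g packs = 12 g) + (two 4 g packs = 8 g) = 20 g.
That is within the Category OX express courier limit of 25 g.
Every hazard category is within its express courier limit and no segregation rule is violated.

Yes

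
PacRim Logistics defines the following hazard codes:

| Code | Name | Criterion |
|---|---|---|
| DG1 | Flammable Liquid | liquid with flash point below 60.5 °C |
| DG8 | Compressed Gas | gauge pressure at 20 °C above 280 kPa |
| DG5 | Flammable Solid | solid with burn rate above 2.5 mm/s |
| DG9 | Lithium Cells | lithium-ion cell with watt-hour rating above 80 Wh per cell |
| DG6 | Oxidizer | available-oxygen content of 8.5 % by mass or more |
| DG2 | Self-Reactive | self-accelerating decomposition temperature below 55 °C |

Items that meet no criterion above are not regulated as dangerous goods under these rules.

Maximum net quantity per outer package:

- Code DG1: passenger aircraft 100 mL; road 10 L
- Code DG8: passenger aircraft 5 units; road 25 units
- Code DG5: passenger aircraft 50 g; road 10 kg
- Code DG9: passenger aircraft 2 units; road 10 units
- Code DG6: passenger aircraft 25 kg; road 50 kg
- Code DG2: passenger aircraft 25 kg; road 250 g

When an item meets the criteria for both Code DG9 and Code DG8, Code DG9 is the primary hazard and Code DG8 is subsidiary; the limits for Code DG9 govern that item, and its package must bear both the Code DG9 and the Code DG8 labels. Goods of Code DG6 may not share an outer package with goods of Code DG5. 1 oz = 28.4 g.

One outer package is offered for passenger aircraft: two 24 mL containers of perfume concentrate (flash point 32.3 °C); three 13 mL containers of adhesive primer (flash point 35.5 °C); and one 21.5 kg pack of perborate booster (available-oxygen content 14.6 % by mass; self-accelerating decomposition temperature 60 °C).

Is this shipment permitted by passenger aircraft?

Yes

The perfume concentrate has flash point 32.3 °C, which is < 60.5 °C, so it is Code DG1 (Flammable Liquid).
With flash point 35.5 °C (< 60.5 °C), the adhesive primer falls in Code DG1.
The perborate booster has available-oxygen content 14.6 % by mass, which is ≥ 8.5 % by mass, so it is Code DG6 (Oxidizer).
Code DG6 quantity: 21.5 kg.
21.5 kg is within the passenger aircraft limit of 25 kg for Code DG6.
Code DG1 net quantity: (two 24 mL containers = 48 mL) + (three 13 mL containers = 39 mL) = 87 mL.
87 mL ≤ 100 mL (passenger aircraft limit, Code DG1) — within limit.
The segregation rule (Code DG6 with Code DG5) does not apply to Code DG6 with Code DG1.
Every hazard code is within its passenger aircraft limit and no segregation rule is violated.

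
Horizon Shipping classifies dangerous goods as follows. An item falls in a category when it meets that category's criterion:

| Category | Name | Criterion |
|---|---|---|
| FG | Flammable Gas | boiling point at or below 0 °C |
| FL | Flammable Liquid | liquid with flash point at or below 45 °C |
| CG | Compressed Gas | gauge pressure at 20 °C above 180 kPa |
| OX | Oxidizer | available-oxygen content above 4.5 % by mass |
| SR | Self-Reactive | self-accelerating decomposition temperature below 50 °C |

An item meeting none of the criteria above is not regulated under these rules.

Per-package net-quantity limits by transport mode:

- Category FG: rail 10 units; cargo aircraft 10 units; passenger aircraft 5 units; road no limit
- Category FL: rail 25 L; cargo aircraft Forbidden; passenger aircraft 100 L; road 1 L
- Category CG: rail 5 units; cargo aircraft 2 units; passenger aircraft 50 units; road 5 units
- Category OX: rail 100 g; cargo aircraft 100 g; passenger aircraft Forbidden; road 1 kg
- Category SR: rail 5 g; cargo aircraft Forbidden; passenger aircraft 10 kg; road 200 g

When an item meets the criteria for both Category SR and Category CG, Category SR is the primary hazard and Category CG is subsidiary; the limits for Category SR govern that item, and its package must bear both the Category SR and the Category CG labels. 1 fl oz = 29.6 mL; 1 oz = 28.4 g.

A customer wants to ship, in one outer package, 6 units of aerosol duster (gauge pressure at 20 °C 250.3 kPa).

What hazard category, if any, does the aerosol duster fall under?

Category CG

The aerosol duster has gauge pressure at 20 °C 250.3 kPa, which is > 180 kPa, so it is Category CG (Compressed Gas).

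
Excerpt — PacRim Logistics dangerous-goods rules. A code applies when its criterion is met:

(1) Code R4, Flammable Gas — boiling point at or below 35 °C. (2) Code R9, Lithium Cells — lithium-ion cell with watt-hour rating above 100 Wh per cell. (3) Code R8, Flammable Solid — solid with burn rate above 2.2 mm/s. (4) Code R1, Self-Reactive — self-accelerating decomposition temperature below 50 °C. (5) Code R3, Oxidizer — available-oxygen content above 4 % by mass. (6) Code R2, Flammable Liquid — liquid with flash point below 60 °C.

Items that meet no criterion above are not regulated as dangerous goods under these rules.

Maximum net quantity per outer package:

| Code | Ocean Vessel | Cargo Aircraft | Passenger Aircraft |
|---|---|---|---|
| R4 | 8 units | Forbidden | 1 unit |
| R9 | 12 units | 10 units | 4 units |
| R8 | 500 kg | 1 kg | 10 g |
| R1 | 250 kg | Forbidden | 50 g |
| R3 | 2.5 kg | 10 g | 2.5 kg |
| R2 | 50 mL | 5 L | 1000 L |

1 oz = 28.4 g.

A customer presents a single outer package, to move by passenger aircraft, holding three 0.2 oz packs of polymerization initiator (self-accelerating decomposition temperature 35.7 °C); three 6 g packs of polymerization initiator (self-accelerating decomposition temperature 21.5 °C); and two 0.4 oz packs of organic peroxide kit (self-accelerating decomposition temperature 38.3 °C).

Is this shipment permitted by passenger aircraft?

The polymerization initiator has self-accelerating decomposition temperature 35.7 °C, which is < 50 °C, so it is Code R1 (Self-Reactive).
With self-accelerating decomposition temperature 21.5 °C (< 50 °C), the polymerization initiator falls in Code R1.
With self-accelerating decomposition temperature 38.3 °C (< 50 °C), the organic peroxide kit falls in Code R1.
Code R1 net quantity: (three 0.2 oz packs = 17.04 g) + (three 6 g packs = 18 g) + (two 0.4 oz packs = 22.72 g) = 57.76 g.
57.76 g exceeds the passenger aircraft limit of 50 g for Code R1.

No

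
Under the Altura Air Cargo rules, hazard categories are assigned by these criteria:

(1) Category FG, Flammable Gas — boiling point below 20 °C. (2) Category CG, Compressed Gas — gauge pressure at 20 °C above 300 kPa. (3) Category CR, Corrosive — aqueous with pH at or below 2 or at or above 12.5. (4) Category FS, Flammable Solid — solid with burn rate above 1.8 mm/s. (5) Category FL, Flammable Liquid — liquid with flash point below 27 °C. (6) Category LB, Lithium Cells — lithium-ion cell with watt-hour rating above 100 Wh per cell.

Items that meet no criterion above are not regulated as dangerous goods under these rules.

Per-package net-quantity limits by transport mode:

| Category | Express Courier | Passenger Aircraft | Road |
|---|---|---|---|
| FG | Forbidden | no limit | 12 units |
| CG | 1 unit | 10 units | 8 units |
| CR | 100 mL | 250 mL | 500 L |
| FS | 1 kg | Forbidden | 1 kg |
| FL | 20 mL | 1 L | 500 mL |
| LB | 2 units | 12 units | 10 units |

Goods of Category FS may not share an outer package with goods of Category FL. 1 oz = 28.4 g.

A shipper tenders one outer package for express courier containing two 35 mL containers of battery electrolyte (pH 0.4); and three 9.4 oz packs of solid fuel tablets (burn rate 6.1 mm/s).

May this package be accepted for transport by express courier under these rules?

Yes

With pH 0.4 (≤ 2), the battery electrolyte falls in Category CR.
The solid fuel tablets have burn rate 6.1 mm/s, which is > 1.8 mm/s, so they are Category FS (Flammable Solid).
Category FS quantity: three 9.4 oz packs = 800.88 g.
800.88 g is within the express courier limit of 1 kg for Category FS.
Category CR quantity: two 35 mL containers = 70 mL.
70 mL is within the express courier limit of 100 mL for Category CR.
The segregation rule (Category FS with Category FL) does not apply to Category FS with Category CR.
Every hazard category is within its express courier limit and no segregation rule is violated.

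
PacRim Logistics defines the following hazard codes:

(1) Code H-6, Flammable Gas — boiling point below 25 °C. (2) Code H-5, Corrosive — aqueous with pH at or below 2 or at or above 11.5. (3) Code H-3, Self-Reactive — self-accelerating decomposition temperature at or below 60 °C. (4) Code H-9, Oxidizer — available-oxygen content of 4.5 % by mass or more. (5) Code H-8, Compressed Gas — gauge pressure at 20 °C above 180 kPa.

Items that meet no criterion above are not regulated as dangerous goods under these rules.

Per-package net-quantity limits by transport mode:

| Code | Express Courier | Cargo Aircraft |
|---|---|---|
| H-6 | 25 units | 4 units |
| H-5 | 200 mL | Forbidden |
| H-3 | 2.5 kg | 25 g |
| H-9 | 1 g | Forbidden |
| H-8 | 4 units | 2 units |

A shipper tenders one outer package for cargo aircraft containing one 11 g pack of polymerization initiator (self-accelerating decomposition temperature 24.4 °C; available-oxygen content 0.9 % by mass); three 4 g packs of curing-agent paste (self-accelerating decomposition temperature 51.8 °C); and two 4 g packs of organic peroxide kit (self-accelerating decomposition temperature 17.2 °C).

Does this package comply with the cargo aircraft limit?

No

Polymerization initiator: self-accelerating decomposition temperature 24.4 °C ≤ 60 °C → Code H-3 (Self-Reactive).
Self-accelerating decomposition temperature 51.8 °C meets the Code H-3 criterion (Self-Reactive), so the curing-agent paste is Code H-3.
With self-accelerating decomposition temperature 17.2 °C (≤ 60 °C), the organic peroxide kit falls in Code H-3.
Code H-3 net quantity: 11 g + (three 4 g packs = 12 g) + (two 4 g packs = 8 g) = 31 g.
31 g exceeds the cargo aircraft limit of 25 g for Code H-3.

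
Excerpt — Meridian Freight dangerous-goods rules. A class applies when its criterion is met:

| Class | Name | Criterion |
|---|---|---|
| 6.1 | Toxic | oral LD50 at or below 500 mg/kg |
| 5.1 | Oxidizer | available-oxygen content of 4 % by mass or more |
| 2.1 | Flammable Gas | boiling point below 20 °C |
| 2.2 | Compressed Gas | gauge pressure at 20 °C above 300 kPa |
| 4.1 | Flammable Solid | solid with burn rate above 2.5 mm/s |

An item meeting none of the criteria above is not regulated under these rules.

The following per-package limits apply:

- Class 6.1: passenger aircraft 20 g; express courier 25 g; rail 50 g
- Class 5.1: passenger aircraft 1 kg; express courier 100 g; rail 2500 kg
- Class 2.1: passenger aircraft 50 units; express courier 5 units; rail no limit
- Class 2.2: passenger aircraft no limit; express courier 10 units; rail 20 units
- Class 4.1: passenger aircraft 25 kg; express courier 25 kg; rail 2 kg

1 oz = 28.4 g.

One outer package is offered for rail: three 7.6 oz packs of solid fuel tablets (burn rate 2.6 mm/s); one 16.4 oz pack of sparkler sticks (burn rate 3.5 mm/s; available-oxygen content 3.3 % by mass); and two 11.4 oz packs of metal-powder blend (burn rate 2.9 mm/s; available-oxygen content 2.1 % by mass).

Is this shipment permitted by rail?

With burn rate 2.6 mm/s (> 2.5 mm/s), the solid fuel tablets fall in Class 4.1.
With burn rate 3.5 mm/s (> 2.5 mm/s), the sparkler sticks fall in Class 4.1.
Metal-powder blend: burn rate 2.9 mm/s > 2.5 mm/s → Class 4.1 (Flammable Solid).
Total Class 4.1: (three 7.6 oz packs = 647.52 g) + (one 16.4 oz pack = 465.76 g) + (two 11.4 oz packs = 647.52 g) = 1760.8 g.
1760.8 g ≤ 2 kg (rail limit, Class 4.1) — within limit.

Yes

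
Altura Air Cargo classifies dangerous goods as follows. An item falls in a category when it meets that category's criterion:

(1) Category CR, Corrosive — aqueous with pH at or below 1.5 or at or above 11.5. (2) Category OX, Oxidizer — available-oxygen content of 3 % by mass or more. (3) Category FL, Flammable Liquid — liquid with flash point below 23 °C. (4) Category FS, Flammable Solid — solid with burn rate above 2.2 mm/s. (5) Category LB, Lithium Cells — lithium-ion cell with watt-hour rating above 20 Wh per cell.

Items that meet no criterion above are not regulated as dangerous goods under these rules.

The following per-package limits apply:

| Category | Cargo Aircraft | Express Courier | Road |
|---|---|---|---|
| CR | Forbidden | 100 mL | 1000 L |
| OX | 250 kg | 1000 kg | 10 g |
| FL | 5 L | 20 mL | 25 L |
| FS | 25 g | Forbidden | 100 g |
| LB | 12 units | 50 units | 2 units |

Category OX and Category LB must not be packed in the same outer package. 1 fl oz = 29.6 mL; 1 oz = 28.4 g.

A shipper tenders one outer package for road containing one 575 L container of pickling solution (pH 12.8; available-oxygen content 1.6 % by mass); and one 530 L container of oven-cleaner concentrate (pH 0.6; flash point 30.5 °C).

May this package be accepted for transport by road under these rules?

Pickling solution: pH 12.8 ≥ 11.5 → Category CR (Corrosive).
pH 0.6 meets the Category CR criterion (Corrosive), so the oven-cleaner concentrate is Category CR.
Category CR net quantity: 575 L + 530 L = 1105 L.
1105 L > 1000 L (road limit, Category CR) — over the limit.

No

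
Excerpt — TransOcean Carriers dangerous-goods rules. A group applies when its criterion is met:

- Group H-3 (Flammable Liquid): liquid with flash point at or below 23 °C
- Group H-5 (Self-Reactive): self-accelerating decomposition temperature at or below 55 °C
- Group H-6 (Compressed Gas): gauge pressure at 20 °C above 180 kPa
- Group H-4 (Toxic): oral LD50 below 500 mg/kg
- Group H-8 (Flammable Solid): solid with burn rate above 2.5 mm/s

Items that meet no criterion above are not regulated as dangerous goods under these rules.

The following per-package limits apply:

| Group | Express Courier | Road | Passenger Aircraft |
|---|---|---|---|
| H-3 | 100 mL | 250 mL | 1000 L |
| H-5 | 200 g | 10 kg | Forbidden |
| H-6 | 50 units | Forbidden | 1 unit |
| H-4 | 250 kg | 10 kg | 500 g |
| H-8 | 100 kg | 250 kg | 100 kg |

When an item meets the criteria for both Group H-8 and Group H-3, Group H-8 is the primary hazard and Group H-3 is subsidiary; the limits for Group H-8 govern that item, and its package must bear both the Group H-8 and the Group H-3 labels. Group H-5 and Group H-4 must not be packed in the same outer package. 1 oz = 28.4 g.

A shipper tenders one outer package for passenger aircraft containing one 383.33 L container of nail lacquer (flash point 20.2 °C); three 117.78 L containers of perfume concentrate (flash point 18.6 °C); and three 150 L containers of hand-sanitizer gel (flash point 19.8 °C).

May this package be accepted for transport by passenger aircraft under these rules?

No

The nail lacquer has flash point 20.2 °C, which is ≤ 23 °C, so it is Group H-3 (Flammable Liquid).
With flash point 18.6 °C (≤ 23 °C), the perfume concentrate falls in Group H-3.
The hand-sanitizer gel has flash point 19.8 °C, which is ≤ 23 °C, so it is Group H-3 (Flammable Liquid).
Group H-3 net quantity: 383.33 L + (three 117.78 L containers = 353.34 L) + (three 150 L containers = 450 L) = 1186.67 L.
1186.67 L > 1000 L (passenger aircraft limit, Group H-3) — over the limit.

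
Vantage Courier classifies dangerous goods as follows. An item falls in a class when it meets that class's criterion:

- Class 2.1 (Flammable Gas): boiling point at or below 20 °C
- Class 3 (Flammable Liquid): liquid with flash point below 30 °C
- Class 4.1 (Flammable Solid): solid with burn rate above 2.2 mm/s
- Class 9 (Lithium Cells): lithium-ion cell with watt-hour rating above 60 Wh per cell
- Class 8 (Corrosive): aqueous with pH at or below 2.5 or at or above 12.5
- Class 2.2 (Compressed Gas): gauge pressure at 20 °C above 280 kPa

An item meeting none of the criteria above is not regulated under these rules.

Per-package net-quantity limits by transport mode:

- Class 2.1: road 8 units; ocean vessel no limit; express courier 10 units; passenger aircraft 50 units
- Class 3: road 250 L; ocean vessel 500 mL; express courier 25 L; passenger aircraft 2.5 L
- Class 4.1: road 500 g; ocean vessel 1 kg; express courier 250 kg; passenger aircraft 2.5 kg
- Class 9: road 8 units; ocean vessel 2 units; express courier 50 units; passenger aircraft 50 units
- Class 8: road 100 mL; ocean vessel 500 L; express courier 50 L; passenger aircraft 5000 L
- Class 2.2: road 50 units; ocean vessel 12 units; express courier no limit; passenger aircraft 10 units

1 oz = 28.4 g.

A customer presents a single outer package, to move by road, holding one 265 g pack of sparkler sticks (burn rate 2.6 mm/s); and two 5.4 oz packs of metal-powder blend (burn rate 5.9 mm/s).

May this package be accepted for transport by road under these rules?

No

With burn rate 2.6 mm/s (> 2.2 mm/s), the sparkler sticks fall in Class 4.1.
Metal-powder blend: burn rate 5.9 mm/s > 2.2 mm/s → Class 4.1 (Flammable Solid).
Class 4.1 net quantity: 265 g + (two 5.4 oz packs = 306.72 g) = 571.72 g.
571.72 g exceeds the road limit of 500 g for Class 4.1.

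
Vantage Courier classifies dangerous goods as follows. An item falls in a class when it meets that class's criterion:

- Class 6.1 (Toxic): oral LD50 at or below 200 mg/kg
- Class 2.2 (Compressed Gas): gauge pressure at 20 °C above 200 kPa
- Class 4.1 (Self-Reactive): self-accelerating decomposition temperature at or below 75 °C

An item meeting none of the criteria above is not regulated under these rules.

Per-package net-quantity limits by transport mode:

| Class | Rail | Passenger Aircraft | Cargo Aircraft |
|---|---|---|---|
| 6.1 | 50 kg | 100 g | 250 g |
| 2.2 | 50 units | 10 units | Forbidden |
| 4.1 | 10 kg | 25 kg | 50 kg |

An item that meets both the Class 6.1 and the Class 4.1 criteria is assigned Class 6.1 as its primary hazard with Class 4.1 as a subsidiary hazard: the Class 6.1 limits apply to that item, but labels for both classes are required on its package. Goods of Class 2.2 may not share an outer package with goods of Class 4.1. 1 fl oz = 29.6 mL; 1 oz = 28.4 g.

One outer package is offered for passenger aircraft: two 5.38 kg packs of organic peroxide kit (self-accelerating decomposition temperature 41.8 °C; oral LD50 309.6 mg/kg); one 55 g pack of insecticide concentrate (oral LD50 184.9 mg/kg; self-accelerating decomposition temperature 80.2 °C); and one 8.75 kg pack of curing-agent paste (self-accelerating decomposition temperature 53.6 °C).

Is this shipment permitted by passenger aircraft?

Organic peroxide kit: self-accelerating decomposition temperature 41.8 °C ≤ 75 °C → Class 4.1 (Self-Reactive).
Oral LD50 184.9 mg/kg meets the Class 6.1 criterion (Toxic), so the insecticide concentrate is Class 6.1.
The curing-agent paste has self-accelerating decomposition temperature 53.6 °C, which is ≤ 75 °C, so it is Class 4.1 (Self-Reactive).
Class 4.1 net quantity: (two 5.38 kg packs = 10.76 kg) + 8.75 kg = 19.51 kg.
That is within the Class 4.1 passenger aircraft limit of 25 kg.
Class 6.1 quantity: 55 g.
55 g is within the passenger aircraft limit of 100 g for Class 6.1.
The segregation rule (Class 2.2 with Class 4.1) does not apply to Class 4.1 with Class 6.1.
Every hazard class is within its passenger aircraft limit and no segregation rule is violated.

Yes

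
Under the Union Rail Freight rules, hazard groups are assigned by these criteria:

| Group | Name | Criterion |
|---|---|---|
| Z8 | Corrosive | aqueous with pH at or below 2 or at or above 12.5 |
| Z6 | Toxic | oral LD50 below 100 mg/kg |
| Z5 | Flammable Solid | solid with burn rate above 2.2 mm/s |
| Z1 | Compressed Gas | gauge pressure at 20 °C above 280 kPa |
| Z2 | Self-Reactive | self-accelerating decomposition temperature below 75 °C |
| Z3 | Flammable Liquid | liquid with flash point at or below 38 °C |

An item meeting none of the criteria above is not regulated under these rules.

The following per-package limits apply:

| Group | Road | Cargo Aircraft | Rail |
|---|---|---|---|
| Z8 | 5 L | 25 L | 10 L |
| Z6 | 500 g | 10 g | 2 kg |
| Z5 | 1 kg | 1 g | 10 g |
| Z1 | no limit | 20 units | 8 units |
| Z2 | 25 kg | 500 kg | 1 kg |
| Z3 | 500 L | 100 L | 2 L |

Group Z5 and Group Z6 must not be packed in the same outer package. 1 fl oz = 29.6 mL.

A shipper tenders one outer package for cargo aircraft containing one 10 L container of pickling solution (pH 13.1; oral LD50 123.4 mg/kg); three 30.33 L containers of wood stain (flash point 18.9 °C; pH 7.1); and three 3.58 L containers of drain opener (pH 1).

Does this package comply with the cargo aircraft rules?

Yes

pH 13.1 meets the Group Z8 criterion (Corrosive), so the pickling solution is Group Z8.
Wood stain: flash point 18.9 °C ≤ 38 °C → Group Z3 (Flammable Liquid).
The drain opener has pH 1, which is ≤ 2, so it is Group Z8 (Corrosive).
Total Group Z8: 10 L + (three 3.58 L containers = 10.74 L) = 20.74 L.
20.74 L ≤ 25 L (cargo aircraft limit, Group Z8) — within limit.
Group Z3 quantity: three 30.33 L containers = 90.99 L.
90.99 L ≤ 100 L (cargo aircraft limit, Group Z3) — within limit.
The segregation rule (Group Z5 with Group Z6) does not apply to Group Z8 with Group Z3.
Every hazard group is within its cargo aircraft limit and no segregation rule is violated.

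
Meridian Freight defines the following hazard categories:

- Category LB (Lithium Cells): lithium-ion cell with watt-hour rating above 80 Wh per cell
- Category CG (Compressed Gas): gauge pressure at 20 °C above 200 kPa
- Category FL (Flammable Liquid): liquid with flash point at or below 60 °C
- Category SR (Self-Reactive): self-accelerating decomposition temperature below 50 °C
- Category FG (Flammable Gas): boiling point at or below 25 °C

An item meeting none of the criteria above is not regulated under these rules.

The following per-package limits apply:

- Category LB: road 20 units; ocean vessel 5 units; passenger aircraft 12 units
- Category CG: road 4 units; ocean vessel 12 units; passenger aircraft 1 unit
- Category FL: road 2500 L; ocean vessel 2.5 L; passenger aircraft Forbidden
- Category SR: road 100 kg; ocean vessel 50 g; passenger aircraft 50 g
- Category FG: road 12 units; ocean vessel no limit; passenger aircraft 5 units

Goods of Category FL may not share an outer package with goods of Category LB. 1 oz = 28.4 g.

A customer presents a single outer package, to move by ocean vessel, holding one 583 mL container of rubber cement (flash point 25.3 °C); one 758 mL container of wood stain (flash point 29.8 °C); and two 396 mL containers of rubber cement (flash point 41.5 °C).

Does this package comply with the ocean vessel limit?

Yes

Flash point 25.3 °C meets the Category FL criterion (Flammable Liquid), so the rubber cement is Category FL.
The wood stain has flash point 29.8 °C, which is ≤ 60 °C, so it is Category FL (Flammable Liquid).
Flash point 41.5 °C meets the Category FL criterion (Flammable Liquid), so the rubber cement is Category FL.
Total Category FL: 583 mL + 758 mL + (two 396 mL containers = 792 mL) = 2.133 L.
That is within the Category FL ocean vessel limit of 2.5 L.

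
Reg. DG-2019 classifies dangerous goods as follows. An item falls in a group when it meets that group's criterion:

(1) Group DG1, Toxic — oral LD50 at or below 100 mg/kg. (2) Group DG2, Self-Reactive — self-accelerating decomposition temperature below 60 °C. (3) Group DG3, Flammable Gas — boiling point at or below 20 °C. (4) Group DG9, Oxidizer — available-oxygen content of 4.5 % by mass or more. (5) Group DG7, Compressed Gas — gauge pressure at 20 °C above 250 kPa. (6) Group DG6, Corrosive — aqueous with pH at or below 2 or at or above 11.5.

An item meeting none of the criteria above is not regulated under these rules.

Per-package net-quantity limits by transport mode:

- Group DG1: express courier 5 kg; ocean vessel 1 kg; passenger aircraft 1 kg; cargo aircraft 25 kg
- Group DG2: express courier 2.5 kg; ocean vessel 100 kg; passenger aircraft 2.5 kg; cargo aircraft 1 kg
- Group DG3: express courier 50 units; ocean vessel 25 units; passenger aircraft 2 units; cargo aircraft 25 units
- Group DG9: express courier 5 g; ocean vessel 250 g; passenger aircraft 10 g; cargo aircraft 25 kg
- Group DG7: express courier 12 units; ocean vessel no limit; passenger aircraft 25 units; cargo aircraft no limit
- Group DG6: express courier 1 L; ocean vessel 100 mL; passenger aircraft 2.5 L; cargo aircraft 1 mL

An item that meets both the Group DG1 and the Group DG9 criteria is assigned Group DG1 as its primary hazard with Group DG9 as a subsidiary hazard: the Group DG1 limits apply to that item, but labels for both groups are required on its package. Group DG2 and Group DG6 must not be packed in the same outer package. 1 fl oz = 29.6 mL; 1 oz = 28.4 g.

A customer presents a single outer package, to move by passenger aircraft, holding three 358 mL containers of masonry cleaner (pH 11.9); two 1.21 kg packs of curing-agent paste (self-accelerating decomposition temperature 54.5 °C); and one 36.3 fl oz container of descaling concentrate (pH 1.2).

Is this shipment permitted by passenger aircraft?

With pH 11.9 (≥ 11.5), the masonry cleaner falls in Group DG6.
Curing-agent paste: self-accelerating decomposition temperature 54.5 °C < 60 °C → Group DG2 (Self-Reactive).
Descaling concentrate: pH 1.2 ≤ 2 → Group DG6 (Corrosive).
Group DG2 quantity: two 1.21 kg packs = 2.42 kg.
That is within the Group DG2 passenger aircraft limit of 2.5 kg.
Total Group DG6: (three 358 mL containers = 1.074 L) + (one 36.3 fl oz container = 1074.48 mL) = 2148.48 mL.
That is within the Group DG6 passenger aircraft limit of 2.5 L.
Group DG2 and Group DG6 may not share an outer package.

No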